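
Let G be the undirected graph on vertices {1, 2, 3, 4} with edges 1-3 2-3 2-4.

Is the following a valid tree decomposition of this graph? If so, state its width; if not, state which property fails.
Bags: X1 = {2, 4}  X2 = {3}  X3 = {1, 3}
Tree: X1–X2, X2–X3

A tree decomposition must satisfy three properties: every vertex lies in some bag; for every edge, both endpoints lie together in some bag; and for every vertex, the bags containing it form a connected subtree. Here edge (2,3) lies in no bag, so the decomposition is invalid.

No — edge (2,3) lies in no bag.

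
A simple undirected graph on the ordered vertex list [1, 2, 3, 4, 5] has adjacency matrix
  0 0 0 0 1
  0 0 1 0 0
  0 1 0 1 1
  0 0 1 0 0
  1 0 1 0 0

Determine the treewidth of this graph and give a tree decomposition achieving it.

Treewidth 1.
Bags: B1 = {3, 5}  B2 = {1, 5}  B3 = {3, 4}  B4 = {2, 3}
Tree: B1–B2, B1–B3, B3–B4

Each bag holds 2 vertices, so the decomposition has width 1, which upper-bounds the treewidth. Since G has at least one edge (e.g. 5–3), it is not an edgeless graph, so tw(G) ≥ 1. Hence tw(G) = 1 exactly.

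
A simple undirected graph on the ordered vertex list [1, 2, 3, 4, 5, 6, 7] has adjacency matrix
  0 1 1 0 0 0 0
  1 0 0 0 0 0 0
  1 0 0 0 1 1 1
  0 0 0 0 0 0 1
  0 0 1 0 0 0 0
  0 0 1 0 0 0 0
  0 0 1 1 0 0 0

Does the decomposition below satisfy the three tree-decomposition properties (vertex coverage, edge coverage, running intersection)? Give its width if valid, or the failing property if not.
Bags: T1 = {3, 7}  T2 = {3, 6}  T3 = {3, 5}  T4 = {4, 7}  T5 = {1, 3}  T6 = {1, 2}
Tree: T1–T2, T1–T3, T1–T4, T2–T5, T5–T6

Vertex coverage: the bags together contain {1, 2, 3, 4, 5, 6, 7}, the full vertex set. Edge coverage: each edge of G has both endpoints in at least one bag. Running intersection: for every vertex, the bags containing it form a connected subtree. All three properties hold, so this is a valid tree decomposition of width max|bag| − 1 = 1, and hence tw(G) ≤ 1.

Yes; width 1.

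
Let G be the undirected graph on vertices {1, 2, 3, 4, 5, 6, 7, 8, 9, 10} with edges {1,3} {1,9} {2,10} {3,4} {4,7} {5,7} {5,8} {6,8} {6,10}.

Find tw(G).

A width-1 tree decomposition is:
Bags: B1 = {1, 9}  B2 = {1, 3}  B3 = {3, 4}  B4 = {4, 7}  B5 = {5, 7}  B6 = {5, 8}  B7 = {6, 8}  B8 = {6, 10}  B9 = {2, 10}
Tree: B1–B2, B2–B3, B3–B4, B4–B5, B5–B6, B6–B7, B7–B8, B8–B9
Every bag has size at most 2, so the width is 2 − 1 = 1 and tw(G) ≤ 1. Any graph with an edge has treewidth ≥ 1, and G has the edge 9–1. The upper and lower bounds meet at 1, so that is the treewidth.

1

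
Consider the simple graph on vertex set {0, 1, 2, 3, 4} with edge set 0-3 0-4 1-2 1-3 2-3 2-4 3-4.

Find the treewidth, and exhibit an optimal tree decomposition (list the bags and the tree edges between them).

The largest bag has 3 vertices, giving width 2; this decomposition certifies tw(G) ≤ 2. Conversely, {0, 3, 4} is a clique of size 3, and the vertices of any clique must share a bag in every tree decomposition; so some bag has ≥ 3 vertices and tw(G) ≥ 2. Therefore the treewidth is 2.

Treewidth 2.
One optimal decomposition is:
Bags: B1 = {2, 3, 4}  B2 = {1, 2, 3}  B3 = {0, 3, 4}
Tree: B1–B2, B1–B3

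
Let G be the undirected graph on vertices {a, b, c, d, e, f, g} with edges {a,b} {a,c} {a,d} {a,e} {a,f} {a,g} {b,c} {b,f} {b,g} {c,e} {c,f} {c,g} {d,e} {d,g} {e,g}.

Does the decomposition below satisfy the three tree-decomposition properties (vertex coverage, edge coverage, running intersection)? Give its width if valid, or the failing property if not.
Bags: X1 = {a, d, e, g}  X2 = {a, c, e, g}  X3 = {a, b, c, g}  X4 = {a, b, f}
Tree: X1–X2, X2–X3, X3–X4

No — edge (c,f) lies in no bag.

A tree decomposition must satisfy three properties: every vertex lies in some bag; for every edge, both endpoints lie together in some bag; and for every vertex, the bags containing it form a connected subtree. Here edge (c,f) lies in no bag, so the decomposition is invalid.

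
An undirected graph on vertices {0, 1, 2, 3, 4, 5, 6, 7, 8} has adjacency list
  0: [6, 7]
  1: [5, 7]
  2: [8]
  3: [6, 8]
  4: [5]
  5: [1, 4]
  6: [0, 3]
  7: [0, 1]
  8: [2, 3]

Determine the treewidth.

1

A width-1 tree decomposition is:
Bags: B1 = {2, 8}  B2 = {3, 8}  B3 = {3, 6}  B4 = {0, 6}  B5 = {0, 7}  B6 = {1, 7}  B7 = {1, 5}  B8 = {4, 5}
Tree: B1–B2, B2–B3, B3–B4, B4–B5, B5–B6, B6–B7, B7–B8
Every bag has size at most 2, so the width is 2 − 1 = 1 and tw(G) ≤ 1. G has an edge, so its treewidth is at least 1. Combining the bounds, tw(G) = 1.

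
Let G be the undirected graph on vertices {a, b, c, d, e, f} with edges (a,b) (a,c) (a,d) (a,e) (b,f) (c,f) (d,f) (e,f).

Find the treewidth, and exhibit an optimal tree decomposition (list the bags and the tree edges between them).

The largest bag has 3 vertices, giving width 2; this decomposition certifies tw(G) ≤ 2. For the lower bound, G contains the cycle e–f–d–a–e, so G is not a forest; only forests have treewidth ≤ 1, hence tw(G) ≥ 2. Combining the bounds, tw(G) = 2.

Treewidth 2.
Bags: B1 = {a, e, f}  B2 = {a, d, f}  B3 = {a, c, f}  B4 = {a, b, f}
Tree: B1–B2, B2–B3, B3–B4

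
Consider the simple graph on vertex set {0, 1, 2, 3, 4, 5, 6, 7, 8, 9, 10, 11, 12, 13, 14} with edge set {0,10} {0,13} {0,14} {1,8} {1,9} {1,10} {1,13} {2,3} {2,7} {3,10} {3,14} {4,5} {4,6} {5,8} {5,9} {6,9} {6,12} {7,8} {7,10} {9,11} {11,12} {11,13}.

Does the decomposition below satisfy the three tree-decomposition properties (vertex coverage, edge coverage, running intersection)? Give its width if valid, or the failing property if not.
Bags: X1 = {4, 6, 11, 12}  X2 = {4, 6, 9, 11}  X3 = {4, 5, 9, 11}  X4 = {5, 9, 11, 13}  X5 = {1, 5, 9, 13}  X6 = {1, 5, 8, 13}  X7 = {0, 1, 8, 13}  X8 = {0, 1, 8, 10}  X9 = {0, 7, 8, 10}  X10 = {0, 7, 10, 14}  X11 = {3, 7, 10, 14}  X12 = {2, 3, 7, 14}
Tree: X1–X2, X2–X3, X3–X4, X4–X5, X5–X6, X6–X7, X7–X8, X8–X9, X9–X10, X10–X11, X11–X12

Yes; width 3.

Vertex coverage: the bags together contain {0, 1, 2, 3, 4, 5, 6, 7, 8, 9, 10, 11, 12, 13, 14}, the full vertex set. Edge coverage: each edge of G has both endpoints in at least one bag. Running intersection: for every vertex, the bags containing it form a connected subtree. All three properties hold, so this is a valid tree decomposition of width max|bag| − 1 = 3, and hence tw(G) ≤ 3.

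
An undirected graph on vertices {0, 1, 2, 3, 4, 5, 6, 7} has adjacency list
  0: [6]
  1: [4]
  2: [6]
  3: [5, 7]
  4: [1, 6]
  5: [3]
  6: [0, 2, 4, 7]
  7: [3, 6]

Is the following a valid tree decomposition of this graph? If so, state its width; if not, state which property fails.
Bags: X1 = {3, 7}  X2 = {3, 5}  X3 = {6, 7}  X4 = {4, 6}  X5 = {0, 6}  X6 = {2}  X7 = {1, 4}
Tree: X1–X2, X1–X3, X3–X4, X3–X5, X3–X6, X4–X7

A tree decomposition must satisfy three properties: every vertex lies in some bag; for every edge, both endpoints lie together in some bag; and for every vertex, the bags containing it form a connected subtree. Here edge (6,2) lies in no bag, so the decomposition is invalid.

No — edge (6,2) lies in no bag.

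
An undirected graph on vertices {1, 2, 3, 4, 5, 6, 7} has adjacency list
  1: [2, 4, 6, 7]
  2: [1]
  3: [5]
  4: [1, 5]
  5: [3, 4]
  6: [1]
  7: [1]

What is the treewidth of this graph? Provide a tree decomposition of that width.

Treewidth 1.
One such decomposition:
Bags: B1 = {1, 2}  B2 = {1, 4}  B3 = {1, 7}  B4 = {4, 5}  B5 = {1, 6}  B6 = {3, 5}
Tree: B1–B2, B1–B3, B2–B4, B3–B5, B4–B6

Every bag has size at most 2, so the width is 2 − 1 = 1 and tw(G) ≤ 1. G has an edge, so its treewidth is at least 1. The upper and lower bounds meet at 1, so that is the treewidth.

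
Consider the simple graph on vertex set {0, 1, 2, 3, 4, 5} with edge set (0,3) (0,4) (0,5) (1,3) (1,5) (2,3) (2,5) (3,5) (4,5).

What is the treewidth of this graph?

2

A width-2 tree decomposition is:
Bags: B1 = {2, 3, 5}  B2 = {0, 3, 5}  B3 = {1, 3, 5}  B4 = {0, 4, 5}
Tree: B1–B2, B2–B3, B2–B4
Each bag holds 3 vertices, so the decomposition has width 2, which upper-bounds the treewidth. For the lower bound, the 3 vertices {0, 3, 5} are pairwise adjacent, and any tree decomposition puts a clique entirely inside one bag — forcing width ≥ 2. Therefore the treewidth is 2.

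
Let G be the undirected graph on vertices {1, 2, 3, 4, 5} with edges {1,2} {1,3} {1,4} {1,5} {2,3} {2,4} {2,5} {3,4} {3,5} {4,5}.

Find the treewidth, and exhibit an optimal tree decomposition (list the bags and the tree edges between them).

A single bag containing all 5 vertices is trivially a valid decomposition of width 4. Conversely, {1, 2, 3, 4, 5} is a clique of size 5, and the vertices of any clique must share a bag in every tree decomposition; so some bag has ≥ 5 vertices and tw(G) ≥ 4. Hence tw(G) = 4 exactly.

Treewidth 4.
One optimal decomposition is:
Bags: B1 = {1, 2, 3, 4, 5}
Tree: (single bag)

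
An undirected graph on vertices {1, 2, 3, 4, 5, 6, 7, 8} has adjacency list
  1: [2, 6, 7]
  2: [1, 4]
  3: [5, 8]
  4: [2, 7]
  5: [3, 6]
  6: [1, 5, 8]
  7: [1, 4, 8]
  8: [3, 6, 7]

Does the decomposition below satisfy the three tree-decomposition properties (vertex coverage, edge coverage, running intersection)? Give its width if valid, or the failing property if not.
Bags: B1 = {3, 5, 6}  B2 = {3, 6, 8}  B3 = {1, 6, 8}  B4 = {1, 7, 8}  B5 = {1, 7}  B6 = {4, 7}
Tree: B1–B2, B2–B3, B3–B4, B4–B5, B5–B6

No — vertex 2 appears in no bag.

A tree decomposition must satisfy three properties: every vertex lies in some bag; for every edge, both endpoints lie together in some bag; and for every vertex, the bags containing it form a connected subtree. Here vertex 2 appears in no bag, so the decomposition is invalid.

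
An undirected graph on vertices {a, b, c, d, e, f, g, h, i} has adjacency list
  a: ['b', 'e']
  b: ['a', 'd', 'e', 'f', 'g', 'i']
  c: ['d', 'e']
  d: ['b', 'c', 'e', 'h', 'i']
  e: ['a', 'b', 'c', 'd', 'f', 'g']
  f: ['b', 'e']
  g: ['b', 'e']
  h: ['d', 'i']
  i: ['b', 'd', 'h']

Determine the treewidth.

2

A width-2 tree decomposition is:
Bags: B1 = {b, d, e}  B2 = {b, e, g}  B3 = {b, e, f}  B4 = {b, d, i}  B5 = {c, d, e}  B6 = {d, h, i}  B7 = {a, b, e}
Tree: B1–B2, B2–B3, B1–B4, B1–B5, B4–B6, B3–B7
The largest bag has 3 vertices, giving width 2; this decomposition certifies tw(G) ≤ 2. For the lower bound, the 3 vertices {d, h, i} are pairwise adjacent, and any tree decomposition puts a clique entirely inside one bag — forcing width ≥ 2. The upper and lower bounds meet at 2, so that is the treewidth.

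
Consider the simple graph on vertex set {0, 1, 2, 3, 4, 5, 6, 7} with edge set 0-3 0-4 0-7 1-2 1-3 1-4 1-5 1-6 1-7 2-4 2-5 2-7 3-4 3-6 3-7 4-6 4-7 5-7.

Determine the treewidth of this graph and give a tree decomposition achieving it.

Treewidth 3.
One optimal decomposition is:
Bags: B1 = {1, 3, 4, 7}  B2 = {1, 2, 4, 7}  B3 = {1, 2, 5, 7}  B4 = {0, 3, 4, 7}  B5 = {1, 3, 4, 6}
Tree: B1–B2, B2–B3, B1–B4, B1–B5

Every bag has size at most 4, so the width is 4 − 1 = 3 and tw(G) ≤ 3. Conversely, {0, 3, 4, 7} is a clique of size 4, and the vertices of any clique must share a bag in every tree decomposition; so some bag has ≥ 4 vertices and tw(G) ≥ 3. Therefore the treewidth is 3.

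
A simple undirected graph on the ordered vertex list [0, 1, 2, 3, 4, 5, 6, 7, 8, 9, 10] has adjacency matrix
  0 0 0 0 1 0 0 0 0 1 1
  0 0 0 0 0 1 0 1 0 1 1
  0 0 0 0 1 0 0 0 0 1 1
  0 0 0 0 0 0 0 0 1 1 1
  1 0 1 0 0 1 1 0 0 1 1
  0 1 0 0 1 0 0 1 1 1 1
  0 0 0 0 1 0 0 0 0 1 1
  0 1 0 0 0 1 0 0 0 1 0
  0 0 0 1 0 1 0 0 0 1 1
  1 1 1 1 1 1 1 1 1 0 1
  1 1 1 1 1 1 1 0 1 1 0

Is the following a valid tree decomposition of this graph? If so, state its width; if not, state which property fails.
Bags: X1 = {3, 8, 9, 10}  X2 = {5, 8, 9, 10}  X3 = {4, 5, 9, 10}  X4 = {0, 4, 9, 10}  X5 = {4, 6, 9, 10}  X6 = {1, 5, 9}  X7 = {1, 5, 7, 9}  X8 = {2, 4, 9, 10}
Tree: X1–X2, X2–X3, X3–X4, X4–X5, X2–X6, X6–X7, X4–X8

A tree decomposition must satisfy three properties: every vertex lies in some bag; for every edge, both endpoints lie together in some bag; and for every vertex, the bags containing it form a connected subtree. Here edge (10,1) lies in no bag, so the decomposition is invalid.

No — edge (10,1) lies in no bag.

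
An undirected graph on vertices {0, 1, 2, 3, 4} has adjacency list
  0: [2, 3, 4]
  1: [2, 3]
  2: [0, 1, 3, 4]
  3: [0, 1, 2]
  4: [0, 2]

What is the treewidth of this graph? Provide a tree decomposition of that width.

Treewidth 2.
One optimal decomposition is:
Bags: B1 = {0, 2, 4}  B2 = {0, 2, 3}  B3 = {1, 2, 3}
Tree: B1–B2, B2–B3

The largest bag has 3 vertices, giving width 2; this decomposition certifies tw(G) ≤ 2. Conversely, {0, 2, 3} is a clique of size 3, and the vertices of any clique must share a bag in every tree decomposition; so some bag has ≥ 3 vertices and tw(G) ≥ 2. Therefore the treewidth is 2.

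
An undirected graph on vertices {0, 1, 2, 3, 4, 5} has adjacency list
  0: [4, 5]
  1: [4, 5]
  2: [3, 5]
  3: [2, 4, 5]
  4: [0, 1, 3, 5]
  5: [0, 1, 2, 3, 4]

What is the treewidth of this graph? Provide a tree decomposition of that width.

Treewidth 2.
One such decomposition:
Bags: B1 = {3, 4, 5}  B2 = {0, 4, 5}  B3 = {1, 4, 5}  B4 = {2, 3, 5}
Tree: B1–B2, B1–B3, B1–B4

Each bag holds 3 vertices, so the decomposition has width 2, which upper-bounds the treewidth. For the lower bound, the 3 vertices {2, 3, 5} are pairwise adjacent, and any tree decomposition puts a clique entirely inside one bag — forcing width ≥ 2. The upper and lower bounds meet at 2, so that is the treewidth.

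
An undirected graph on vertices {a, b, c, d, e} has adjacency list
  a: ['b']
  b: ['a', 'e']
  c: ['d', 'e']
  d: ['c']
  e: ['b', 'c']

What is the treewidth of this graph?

1

A width-1 tree decomposition is:
Bags: B1 = {b, e}  B2 = {c, e}  B3 = {a, b}  B4 = {c, d}
Tree: B1–B2, B1–B3, B2–B4
Each bag holds 2 vertices, so the decomposition has width 1, which upper-bounds the treewidth. Any graph with an edge has treewidth ≥ 1, and G has the edge b–e. Hence tw(G) = 1 exactly.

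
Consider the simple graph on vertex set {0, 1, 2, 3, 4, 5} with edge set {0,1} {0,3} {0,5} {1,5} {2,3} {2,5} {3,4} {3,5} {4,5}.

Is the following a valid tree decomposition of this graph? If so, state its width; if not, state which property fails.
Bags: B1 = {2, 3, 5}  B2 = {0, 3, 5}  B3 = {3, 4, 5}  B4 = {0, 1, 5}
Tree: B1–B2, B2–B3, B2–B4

Vertex coverage: the bags together contain {0, 1, 2, 3, 4, 5}, the full vertex set. Edge coverage: each edge of G has both endpoints in at least one bag. Running intersection: for every vertex, the bags containing it form a connected subtree. All three properties hold, so this is a valid tree decomposition of width max|bag| − 1 = 2, and hence tw(G) ≤ 2.

Yes; width 2.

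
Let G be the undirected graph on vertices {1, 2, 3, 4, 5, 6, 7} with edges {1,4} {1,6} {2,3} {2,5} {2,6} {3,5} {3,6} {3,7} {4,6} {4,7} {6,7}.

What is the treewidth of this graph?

2

A width-2 tree decomposition is:
Bags: B1 = {3, 6, 7}  B2 = {2, 3, 6}  B3 = {4, 6, 7}  B4 = {2, 3, 5}  B5 = {1, 4, 6}
Tree: B1–B2, B1–B3, B2–B4, B3–B5
The largest bag has 3 vertices, giving width 2; this decomposition certifies tw(G) ≤ 2. For the lower bound, the 3 vertices {2, 3, 5} are pairwise adjacent, and any tree decomposition puts a clique entirely inside one bag — forcing width ≥ 2. Hence tw(G) = 2 exactly.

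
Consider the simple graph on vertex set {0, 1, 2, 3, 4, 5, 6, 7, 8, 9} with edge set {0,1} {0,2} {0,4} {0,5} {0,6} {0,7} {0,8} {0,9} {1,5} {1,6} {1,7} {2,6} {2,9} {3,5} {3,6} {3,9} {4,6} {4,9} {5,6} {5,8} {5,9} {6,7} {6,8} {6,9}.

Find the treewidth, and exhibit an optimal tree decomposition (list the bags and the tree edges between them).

The largest bag has 4 vertices, giving width 3; this decomposition certifies tw(G) ≤ 3. Conversely, {0, 2, 6, 9} is a clique of size 4, and the vertices of any clique must share a bag in every tree decomposition; so some bag has ≥ 4 vertices and tw(G) ≥ 3. Combining the bounds, tw(G) = 3.

Treewidth 3.
One optimal decomposition is:
Bags: B1 = {0, 1, 5, 6}  B2 = {0, 5, 6, 9}  B3 = {3, 5, 6, 9}  B4 = {0, 5, 6, 8}  B5 = {0, 4, 6, 9}  B6 = {0, 2, 6, 9}  B7 = {0, 1, 6, 7}
Tree: B1–B2, B2–B3, B1–B4, B2–B5, B5–B6, B1–B7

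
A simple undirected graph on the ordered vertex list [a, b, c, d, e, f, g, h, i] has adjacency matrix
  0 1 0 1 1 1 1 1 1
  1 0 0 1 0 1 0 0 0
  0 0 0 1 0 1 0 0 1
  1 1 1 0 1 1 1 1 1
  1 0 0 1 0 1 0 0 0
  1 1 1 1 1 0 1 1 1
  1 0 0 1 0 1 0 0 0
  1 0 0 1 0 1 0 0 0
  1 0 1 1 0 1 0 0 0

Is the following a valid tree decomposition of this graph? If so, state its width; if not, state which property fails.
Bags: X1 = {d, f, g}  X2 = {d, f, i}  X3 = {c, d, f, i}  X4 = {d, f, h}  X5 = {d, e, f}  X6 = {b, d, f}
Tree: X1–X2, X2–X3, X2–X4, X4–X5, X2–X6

No — vertex a appears in no bag.

A tree decomposition must satisfy three properties: every vertex lies in some bag; for every edge, both endpoints lie together in some bag; and for every vertex, the bags containing it form a connected subtree. Here vertex a appears in no bag, so the decomposition is invalid.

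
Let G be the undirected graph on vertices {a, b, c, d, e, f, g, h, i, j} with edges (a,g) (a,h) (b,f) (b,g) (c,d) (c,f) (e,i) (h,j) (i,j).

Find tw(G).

1

A width-1 tree decomposition is:
Bags: B1 = {e, i}  B2 = {i, j}  B3 = {h, j}  B4 = {a, h}  B5 = {a, g}  B6 = {b, g}  B7 = {b, f}  B8 = {c, f}  B9 = {c, d}
Tree: B1–B2, B2–B3, B3–B4, B4–B5, B5–B6, B6–B7, B7–B8, B8–B9
Every bag has size at most 2, so the width is 2 − 1 = 1 and tw(G) ≤ 1. Since G has at least one edge (e.g. e–i), it is not an edgeless graph, so tw(G) ≥ 1. The upper and lower bounds meet at 1, so that is the treewidth.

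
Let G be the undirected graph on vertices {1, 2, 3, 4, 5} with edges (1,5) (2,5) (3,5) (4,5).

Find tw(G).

1

A width-1 tree decomposition is:
Bags: B1 = {3, 5}  B2 = {4, 5}  B3 = {1, 5}  B4 = {2, 5}
Tree: B1–B2, B2–B3, B1–B4
Every bag has size at most 2, so the width is 2 − 1 = 1 and tw(G) ≤ 1. Since G has at least one edge (e.g. 3–5), it is not an edgeless graph, so tw(G) ≥ 1. Combining the bounds, tw(G) = 1.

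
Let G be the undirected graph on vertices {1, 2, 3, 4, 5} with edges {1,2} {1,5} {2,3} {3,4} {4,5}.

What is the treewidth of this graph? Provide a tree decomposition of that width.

The largest bag has 3 vertices, giving width 2; this decomposition certifies tw(G) ≤ 2. For the lower bound, G contains the cycle 3–4–5–1–2–3, so G is not a forest; only forests have treewidth ≤ 1, hence tw(G) ≥ 2. Hence tw(G) = 2 exactly.

Treewidth 2.
One optimal decomposition is:
Bags: B1 = {3, 4, 5}  B2 = {1, 3, 5}  B3 = {1, 2, 3}
Tree: B1–B2, B2–B3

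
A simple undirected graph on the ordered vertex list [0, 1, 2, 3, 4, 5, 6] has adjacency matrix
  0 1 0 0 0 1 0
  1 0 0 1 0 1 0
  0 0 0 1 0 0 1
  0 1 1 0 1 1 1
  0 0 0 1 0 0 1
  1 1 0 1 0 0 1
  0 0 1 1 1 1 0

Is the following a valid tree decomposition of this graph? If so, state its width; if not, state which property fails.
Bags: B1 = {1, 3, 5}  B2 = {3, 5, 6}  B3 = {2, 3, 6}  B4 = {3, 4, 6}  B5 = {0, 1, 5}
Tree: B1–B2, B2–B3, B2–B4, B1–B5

Yes; width 2.

Vertex coverage: the bags together contain {0, 1, 2, 3, 4, 5, 6}, the full vertex set. Edge coverage: each edge of G has both endpoints in at least one bag. Running intersection: for every vertex, the bags containing it form a connected subtree. All three properties hold, so this is a valid tree decomposition of width max|bag| − 1 = 2, and hence tw(G) ≤ 2.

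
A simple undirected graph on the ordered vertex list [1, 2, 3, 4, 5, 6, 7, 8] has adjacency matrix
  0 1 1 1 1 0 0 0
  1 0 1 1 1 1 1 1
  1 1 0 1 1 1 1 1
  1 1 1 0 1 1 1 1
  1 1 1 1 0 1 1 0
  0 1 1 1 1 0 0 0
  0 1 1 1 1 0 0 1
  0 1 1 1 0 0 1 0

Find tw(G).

4

A width-4 tree decomposition is:
Bags: B1 = {2, 3, 4, 5, 7}  B2 = {2, 3, 4, 5, 6}  B3 = {2, 3, 4, 7, 8}  B4 = {1, 2, 3, 4, 5}
Tree: B1–B2, B1–B3, B1–B4
Every bag has size at most 5, so the width is 5 − 1 = 4 and tw(G) ≤ 4. Conversely, {2, 3, 4, 7, 8} is a clique of size 5, and the vertices of any clique must share a bag in every tree decomposition; so some bag has ≥ 5 vertices and tw(G) ≥ 4. Hence tw(G) = 4 exactly.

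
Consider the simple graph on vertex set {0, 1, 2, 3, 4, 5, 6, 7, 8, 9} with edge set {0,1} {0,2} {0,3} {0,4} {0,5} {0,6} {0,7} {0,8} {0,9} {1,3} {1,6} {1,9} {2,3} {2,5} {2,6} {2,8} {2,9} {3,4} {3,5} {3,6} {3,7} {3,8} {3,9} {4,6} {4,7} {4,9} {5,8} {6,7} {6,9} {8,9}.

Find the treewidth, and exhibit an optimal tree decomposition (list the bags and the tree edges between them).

Treewidth 4.
One optimal decomposition is:
Bags: B1 = {0, 3, 4, 6, 9}  B2 = {0, 2, 3, 6, 9}  B3 = {0, 3, 4, 6, 7}  B4 = {0, 2, 3, 8, 9}  B5 = {0, 2, 3, 5, 8}  B6 = {0, 1, 3, 6, 9}
Tree: B1–B2, B1–B3, B2–B4, B4–B5, B2–B6

The largest bag has 5 vertices, giving width 4; this decomposition certifies tw(G) ≤ 4. For the lower bound, the 5 vertices {0, 2, 3, 8, 9} are pairwise adjacent, and any tree decomposition puts a clique entirely inside one bag — forcing width ≥ 4. Therefore the treewidth is 4.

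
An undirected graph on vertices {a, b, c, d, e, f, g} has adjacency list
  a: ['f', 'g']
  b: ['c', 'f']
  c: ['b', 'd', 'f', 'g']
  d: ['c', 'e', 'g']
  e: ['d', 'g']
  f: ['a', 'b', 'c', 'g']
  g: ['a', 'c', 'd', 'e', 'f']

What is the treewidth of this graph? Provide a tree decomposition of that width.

Treewidth 2.
Bags: B1 = {c, d, g}  B2 = {c, f, g}  B3 = {a, f, g}  B4 = {d, e, g}  B5 = {b, c, f}
Tree: B1–B2, B2–B3, B1–B4, B2–B5

Every bag has size at most 3, so the width is 3 − 1 = 2 and tw(G) ≤ 2. Conversely, {d, e, g} is a clique of size 3, and the vertices of any clique must share a bag in every tree decomposition; so some bag has ≥ 3 vertices and tw(G) ≥ 2. Hence tw(G) = 2 exactly.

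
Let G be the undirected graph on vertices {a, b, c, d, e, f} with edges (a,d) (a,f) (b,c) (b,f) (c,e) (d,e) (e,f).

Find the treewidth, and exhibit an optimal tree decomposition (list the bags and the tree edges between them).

Treewidth 2.
One optimal decomposition is:
Bags: B1 = {b, c, e}  B2 = {b, e, f}  B3 = {d, e, f}  B4 = {a, d, f}
Tree: B1–B2, B2–B3, B3–B4

Each bag holds 3 vertices, so the decomposition has width 2, which upper-bounds the treewidth. For the lower bound, G contains the cycle c–b–f–e–c, so G is not a forest; only forests have treewidth ≤ 1, hence tw(G) ≥ 2. Therefore the treewidth is 2.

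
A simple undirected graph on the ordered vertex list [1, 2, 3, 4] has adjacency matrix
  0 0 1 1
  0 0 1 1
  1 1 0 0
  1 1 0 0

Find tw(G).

2

A width-2 tree decomposition is:
Bags: B1 = {2, 3, 4}  B2 = {1, 3, 4}
Tree: B1–B2
The largest bag has 3 vertices, giving width 2; this decomposition certifies tw(G) ≤ 2. Since 4–2–3–1–4 is a cycle in G, G is not acyclic. Forests are exactly the graphs of treewidth ≤ 1, so tw(G) ≥ 2. Therefore the treewidth is 2.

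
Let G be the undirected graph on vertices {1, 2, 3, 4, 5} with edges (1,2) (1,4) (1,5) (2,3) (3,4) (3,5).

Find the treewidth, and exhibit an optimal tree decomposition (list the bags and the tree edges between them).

Treewidth 2.
One such decomposition:
Bags: B1 = {1, 2, 3}  B2 = {1, 3, 4}  B3 = {1, 3, 5}
Tree: B1–B2, B2–B3

Each bag holds 3 vertices, so the decomposition has width 2, which upper-bounds the treewidth. The edges 1–2–3–4–1 form a cycle, so G is not a tree and its treewidth is at least 2. Therefore the treewidth is 2.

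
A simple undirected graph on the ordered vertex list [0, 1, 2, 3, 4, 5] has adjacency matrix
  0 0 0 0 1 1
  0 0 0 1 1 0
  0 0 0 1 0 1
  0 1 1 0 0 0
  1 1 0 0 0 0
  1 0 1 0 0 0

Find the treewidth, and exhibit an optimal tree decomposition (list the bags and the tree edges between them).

Each bag holds 3 vertices, so the decomposition has width 2, which upper-bounds the treewidth. The edges 4–0–5–2–3–1–4 form a cycle, so G is not a tree and its treewidth is at least 2. The upper and lower bounds meet at 2, so that is the treewidth.

Treewidth 2.
One optimal decomposition is:
Bags: B1 = {0, 4, 5}  B2 = {2, 4, 5}  B3 = {2, 3, 4}  B4 = {1, 3, 4}
Tree: B1–B2, B2–B3, B3–B4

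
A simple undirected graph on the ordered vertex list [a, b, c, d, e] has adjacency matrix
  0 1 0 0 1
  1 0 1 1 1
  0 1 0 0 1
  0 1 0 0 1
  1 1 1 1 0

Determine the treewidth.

A width-2 tree decomposition is:
Bags: B1 = {a, b, e}  B2 = {b, d, e}  B3 = {b, c, e}
Tree: B1–B2, B1–B3
The largest bag has 3 vertices, giving width 2; this decomposition certifies tw(G) ≤ 2. On the other hand G contains the 3-clique {b, d, e}. A clique must lie in a single bag of any decomposition, so no decomposition can have width below 2. Combining the bounds, tw(G) = 2.

2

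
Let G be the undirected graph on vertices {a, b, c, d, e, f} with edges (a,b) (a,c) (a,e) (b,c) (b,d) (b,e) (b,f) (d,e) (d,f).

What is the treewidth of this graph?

A width-2 tree decomposition is:
Bags: B1 = {a, b, e}  B2 = {b, d, e}  B3 = {b, d, f}  B4 = {a, b, c}
Tree: B1–B2, B2–B3, B1–B4
Every bag has size at most 3, so the width is 3 − 1 = 2 and tw(G) ≤ 2. On the other hand G contains the 3-clique {b, d, e}. A clique must lie in a single bag of any decomposition, so no decomposition can have width below 2. The upper and lower bounds meet at 2, so that is the treewidth.

2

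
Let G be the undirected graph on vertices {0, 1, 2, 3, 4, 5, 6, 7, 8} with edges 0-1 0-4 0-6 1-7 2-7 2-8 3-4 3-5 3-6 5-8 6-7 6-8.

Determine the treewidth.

A width-3 tree decomposition is:
Bags: B1 = {2, 5, 7, 8}  B2 = {5, 6, 7, 8}  B3 = {3, 5, 6, 7}  B4 = {1, 3, 6, 7}  B5 = {0, 1, 3, 6}  B6 = {0, 1, 3, 4}
Tree: B1–B2, B2–B3, B3–B4, B4–B5, B5–B6
Each bag holds 4 vertices, so the decomposition has width 3, which upper-bounds the treewidth. For the lower bound: the 4 vertex sets {2,5,8}, {7}, {6}, {0,1,3,4} are disjoint, each induces a connected subgraph, and every pair is joined by at least one edge of G. Contracting each set to a single vertex therefore yields K_{4} as a minor, and since treewidth is minor-monotone, tw(G) ≥ tw(K_{4}) = 3. Hence tw(G) = 3 exactly.

3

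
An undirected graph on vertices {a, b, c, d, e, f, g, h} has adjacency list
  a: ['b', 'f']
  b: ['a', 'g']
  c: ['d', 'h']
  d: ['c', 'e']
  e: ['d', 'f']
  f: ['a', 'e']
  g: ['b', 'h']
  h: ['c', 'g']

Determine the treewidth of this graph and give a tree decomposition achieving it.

Every bag has size at most 3, so the width is 3 − 1 = 2 and tw(G) ≤ 2. Since b–g–h–c–d–e–f–a–b is a cycle in G, G is not acyclic. Forests are exactly the graphs of treewidth ≤ 1, so tw(G) ≥ 2. Hence tw(G) = 2 exactly.

Treewidth 2.
One such decomposition:
Bags: B1 = {b, g, h}  B2 = {b, c, h}  B3 = {b, c, d}  B4 = {b, d, e}  B5 = {b, e, f}  B6 = {a, b, f}
Tree: B1–B2, B2–B3, B3–B4, B4–B5, B5–B6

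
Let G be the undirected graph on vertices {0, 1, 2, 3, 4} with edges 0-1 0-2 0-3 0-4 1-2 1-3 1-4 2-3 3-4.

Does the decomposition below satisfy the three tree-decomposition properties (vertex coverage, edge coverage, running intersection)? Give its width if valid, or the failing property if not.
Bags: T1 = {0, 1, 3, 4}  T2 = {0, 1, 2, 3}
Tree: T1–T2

Yes; width 3.

Checking the three conditions: (i) the bags cover all of {0, 1, 2, 3, 4}; (ii) for each edge, some bag contains both endpoints; (iii) the bags containing any fixed vertex form a subtree. All hold, so the decomposition is valid with width 4 − 1 = 3.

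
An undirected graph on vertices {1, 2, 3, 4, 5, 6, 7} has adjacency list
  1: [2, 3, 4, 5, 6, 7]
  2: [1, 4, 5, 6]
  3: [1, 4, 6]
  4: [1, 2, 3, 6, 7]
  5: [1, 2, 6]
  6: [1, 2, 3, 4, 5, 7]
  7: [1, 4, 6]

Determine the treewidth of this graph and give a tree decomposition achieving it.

The largest bag has 4 vertices, giving width 3; this decomposition certifies tw(G) ≤ 3. On the other hand G contains the 4-clique {1, 2, 4, 6}. A clique must lie in a single bag of any decomposition, so no decomposition can have width below 3. Therefore the treewidth is 3.

Treewidth 3.
One optimal decomposition is:
Bags: B1 = {1, 2, 4, 6}  B2 = {1, 4, 6, 7}  B3 = {1, 3, 4, 6}  B4 = {1, 2, 5, 6}
Tree: B1–B2, B2–B3, B1–B4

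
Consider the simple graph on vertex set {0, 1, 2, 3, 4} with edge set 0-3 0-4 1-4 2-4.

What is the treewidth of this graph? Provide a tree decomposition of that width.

Treewidth 1.
One optimal decomposition is:
Bags: B1 = {1, 4}  B2 = {2, 4}  B3 = {0, 4}  B4 = {0, 3}
Tree: B1–B2, B1–B3, B3–B4

Each bag holds 2 vertices, so the decomposition has width 1, which upper-bounds the treewidth. G has an edge, so its treewidth is at least 1. Therefore the treewidth is 1.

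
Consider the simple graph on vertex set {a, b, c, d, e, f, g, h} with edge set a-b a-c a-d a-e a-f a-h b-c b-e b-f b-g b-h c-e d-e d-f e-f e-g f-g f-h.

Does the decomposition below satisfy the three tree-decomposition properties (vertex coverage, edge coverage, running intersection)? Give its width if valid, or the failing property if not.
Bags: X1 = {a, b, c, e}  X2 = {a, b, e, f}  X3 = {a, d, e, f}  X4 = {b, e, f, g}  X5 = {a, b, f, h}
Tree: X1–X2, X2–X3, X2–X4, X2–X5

Yes; width 3.

Every vertex of G appears in some bag (union = {a, b, c, d, e, f, g, h}); every edge is covered by a bag; and for each vertex v the set of bags containing v is connected in the bag tree. The decomposition is therefore valid. The largest bag has 4 vertices, so the width is 3.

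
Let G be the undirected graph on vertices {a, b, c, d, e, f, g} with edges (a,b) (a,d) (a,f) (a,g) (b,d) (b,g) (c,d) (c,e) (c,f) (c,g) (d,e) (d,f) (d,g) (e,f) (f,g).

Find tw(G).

A width-3 tree decomposition is:
Bags: B1 = {a, d, f, g}  B2 = {c, d, f, g}  B3 = {c, d, e, f}  B4 = {a, b, d, g}
Tree: B1–B2, B2–B3, B1–B4
The largest bag has 4 vertices, giving width 3; this decomposition certifies tw(G) ≤ 3. On the other hand G contains the 4-clique {c, d, f, g}. A clique must lie in a single bag of any decomposition, so no decomposition can have width below 3. Hence tw(G) = 3 exactly.

3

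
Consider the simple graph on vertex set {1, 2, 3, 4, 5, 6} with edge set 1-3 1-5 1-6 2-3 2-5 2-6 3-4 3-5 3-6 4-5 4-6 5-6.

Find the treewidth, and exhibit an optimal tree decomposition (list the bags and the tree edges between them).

Treewidth 3.
One optimal decomposition is:
Bags: B1 = {1, 3, 5, 6}  B2 = {2, 3, 5, 6}  B3 = {3, 4, 5, 6}
Tree: B1–B2, B2–B3

The largest bag has 4 vertices, giving width 3; this decomposition certifies tw(G) ≤ 3. Conversely, {1, 3, 5, 6} is a clique of size 4, and the vertices of any clique must share a bag in every tree decomposition; so some bag has ≥ 4 vertices and tw(G) ≥ 3. Therefore the treewidth is 3.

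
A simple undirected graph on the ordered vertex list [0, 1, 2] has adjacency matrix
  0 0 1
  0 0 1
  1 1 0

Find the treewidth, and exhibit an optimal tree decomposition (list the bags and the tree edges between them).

The largest bag has 2 vertices, giving width 1; this decomposition certifies tw(G) ≤ 1. Any graph with an edge has treewidth ≥ 1, and G has the edge 0–2. Therefore the treewidth is 1.

Treewidth 1.
One optimal decomposition is:
Bags: B1 = {0, 2}  B2 = {1, 2}
Tree: B1–B2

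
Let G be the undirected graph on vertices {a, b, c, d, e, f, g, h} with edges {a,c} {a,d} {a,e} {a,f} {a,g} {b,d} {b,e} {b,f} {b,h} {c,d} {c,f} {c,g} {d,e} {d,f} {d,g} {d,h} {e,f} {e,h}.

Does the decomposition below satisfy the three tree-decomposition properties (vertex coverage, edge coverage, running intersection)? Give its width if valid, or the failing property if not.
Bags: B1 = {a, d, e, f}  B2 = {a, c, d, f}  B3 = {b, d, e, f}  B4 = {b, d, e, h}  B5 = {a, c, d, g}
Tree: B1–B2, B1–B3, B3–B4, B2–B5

Checking the three conditions: (i) the bags cover all of {a, b, c, d, e, f, g, h}; (ii) for each edge, some bag contains both endpoints; (iii) the bags containing any fixed vertex form a subtree. All hold, so the decomposition is valid with width 4 − 1 = 3.

Yes; width 3.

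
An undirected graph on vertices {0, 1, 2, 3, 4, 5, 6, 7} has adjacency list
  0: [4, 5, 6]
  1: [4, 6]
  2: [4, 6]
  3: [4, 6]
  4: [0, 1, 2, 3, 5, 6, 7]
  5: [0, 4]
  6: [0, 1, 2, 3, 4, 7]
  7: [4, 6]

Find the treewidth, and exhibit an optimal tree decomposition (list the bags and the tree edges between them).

Each bag holds 3 vertices, so the decomposition has width 2, which upper-bounds the treewidth. On the other hand G contains the 3-clique {0, 4, 5}. A clique must lie in a single bag of any decomposition, so no decomposition can have width below 2. Hence tw(G) = 2 exactly.

Treewidth 2.
Bags: B1 = {4, 6, 7}  B2 = {1, 4, 6}  B3 = {0, 4, 6}  B4 = {2, 4, 6}  B5 = {0, 4, 5}  B6 = {3, 4, 6}
Tree: B1–B2, B2–B3, B3–B4, B3–B5, B3–B6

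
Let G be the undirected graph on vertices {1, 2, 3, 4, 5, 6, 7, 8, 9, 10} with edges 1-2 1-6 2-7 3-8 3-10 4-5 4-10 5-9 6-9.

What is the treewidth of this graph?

1

A width-1 tree decomposition is:
Bags: B1 = {2, 7}  B2 = {1, 2}  B3 = {1, 6}  B4 = {6, 9}  B5 = {5, 9}  B6 = {4, 5}  B7 = {4, 10}  B8 = {3, 10}  B9 = {3, 8}
Tree: B1–B2, B2–B3, B3–B4, B4–B5, B5–B6, B6–B7, B7–B8, B8–B9
Every bag has size at most 2, so the width is 2 − 1 = 1 and tw(G) ≤ 1. G has an edge, so its treewidth is at least 1. Hence tw(G) = 1 exactly.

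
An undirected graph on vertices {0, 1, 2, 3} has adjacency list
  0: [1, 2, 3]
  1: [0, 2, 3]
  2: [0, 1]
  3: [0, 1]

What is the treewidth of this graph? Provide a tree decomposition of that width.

Each bag holds 3 vertices, so the decomposition has width 2, which upper-bounds the treewidth. Conversely, {0, 1, 2} is a clique of size 3, and the vertices of any clique must share a bag in every tree decomposition; so some bag has ≥ 3 vertices and tw(G) ≥ 2. Combining the bounds, tw(G) = 2.

Treewidth 2.
Bags: B1 = {0, 1, 3}  B2 = {0, 1, 2}
Tree: B1–B2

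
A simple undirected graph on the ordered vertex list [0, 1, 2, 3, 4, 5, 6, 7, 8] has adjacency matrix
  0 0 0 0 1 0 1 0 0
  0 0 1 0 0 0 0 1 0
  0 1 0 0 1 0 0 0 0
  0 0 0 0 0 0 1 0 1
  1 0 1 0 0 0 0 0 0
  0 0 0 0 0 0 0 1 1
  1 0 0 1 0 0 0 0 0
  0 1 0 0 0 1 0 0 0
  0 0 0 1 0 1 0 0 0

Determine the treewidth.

A width-2 tree decomposition is:
Bags: B1 = {3, 6, 8}  B2 = {0, 6, 8}  B3 = {0, 4, 8}  B4 = {2, 4, 8}  B5 = {1, 2, 8}  B6 = {1, 7, 8}  B7 = {5, 7, 8}
Tree: B1–B2, B2–B3, B3–B4, B4–B5, B5–B6, B6–B7
Each bag holds 3 vertices, so the decomposition has width 2, which upper-bounds the treewidth. The edges 8–3–6–0–4–2–1–7–5–8 form a cycle, so G is not a tree and its treewidth is at least 2. Therefore the treewidth is 2.

2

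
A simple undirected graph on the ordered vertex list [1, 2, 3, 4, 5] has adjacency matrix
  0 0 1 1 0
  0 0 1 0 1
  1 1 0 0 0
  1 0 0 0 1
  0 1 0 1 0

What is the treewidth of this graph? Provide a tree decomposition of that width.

Every bag has size at most 3, so the width is 3 − 1 = 2 and tw(G) ≤ 2. For the lower bound, G contains the cycle 5–2–3–1–4–5, so G is not a forest; only forests have treewidth ≤ 1, hence tw(G) ≥ 2. The upper and lower bounds meet at 2, so that is the treewidth.

Treewidth 2.
One such decomposition:
Bags: B1 = {2, 3, 5}  B2 = {1, 3, 5}  B3 = {1, 4, 5}
Tree: B1–B2, B2–B3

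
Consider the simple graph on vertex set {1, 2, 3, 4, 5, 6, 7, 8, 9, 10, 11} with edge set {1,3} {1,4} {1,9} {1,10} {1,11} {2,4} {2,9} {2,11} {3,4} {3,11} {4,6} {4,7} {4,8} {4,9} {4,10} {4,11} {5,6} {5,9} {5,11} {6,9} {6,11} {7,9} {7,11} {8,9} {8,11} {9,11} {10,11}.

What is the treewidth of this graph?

3

A width-3 tree decomposition is:
Bags: B1 = {4, 6, 9, 11}  B2 = {1, 4, 9, 11}  B3 = {4, 8, 9, 11}  B4 = {5, 6, 9, 11}  B5 = {1, 3, 4, 11}  B6 = {1, 4, 10, 11}  B7 = {2, 4, 9, 11}  B8 = {4, 7, 9, 11}
Tree: B1–B2, B2–B3, B1–B4, B2–B5, B5–B6, B3–B7, B7–B8
Each bag holds 4 vertices, so the decomposition has width 3, which upper-bounds the treewidth. Conversely, {1, 4, 9, 11} is a clique of size 4, and the vertices of any clique must share a bag in every tree decomposition; so some bag has ≥ 4 vertices and tw(G) ≥ 3. Hence tw(G) = 3 exactly.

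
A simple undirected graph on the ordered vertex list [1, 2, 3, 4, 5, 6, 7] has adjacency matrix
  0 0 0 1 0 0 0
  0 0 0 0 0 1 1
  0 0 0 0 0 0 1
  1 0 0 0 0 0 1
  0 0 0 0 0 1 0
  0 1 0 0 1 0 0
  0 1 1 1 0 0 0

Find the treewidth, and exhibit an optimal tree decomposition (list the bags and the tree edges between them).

Treewidth 1.
Bags: B1 = {4, 7}  B2 = {2, 7}  B3 = {2, 6}  B4 = {3, 7}  B5 = {5, 6}  B6 = {1, 4}
Tree: B1–B2, B2–B3, B2–B4, B3–B5, B1–B6

Every bag has size at most 2, so the width is 2 − 1 = 1 and tw(G) ≤ 1. G has an edge, so its treewidth is at least 1. The upper and lower bounds meet at 1, so that is the treewidth.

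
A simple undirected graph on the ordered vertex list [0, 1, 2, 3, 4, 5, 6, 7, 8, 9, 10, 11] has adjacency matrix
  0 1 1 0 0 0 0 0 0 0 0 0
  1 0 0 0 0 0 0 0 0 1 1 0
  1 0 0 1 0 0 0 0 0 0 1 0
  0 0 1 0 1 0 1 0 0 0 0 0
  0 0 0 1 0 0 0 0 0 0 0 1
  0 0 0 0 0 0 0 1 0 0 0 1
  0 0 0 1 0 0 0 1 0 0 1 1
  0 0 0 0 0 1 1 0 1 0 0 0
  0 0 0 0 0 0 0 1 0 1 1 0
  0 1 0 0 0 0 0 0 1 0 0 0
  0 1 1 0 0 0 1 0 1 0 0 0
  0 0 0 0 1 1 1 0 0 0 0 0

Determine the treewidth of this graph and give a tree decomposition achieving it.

Treewidth 3.
One such decomposition:
Bags: B1 = {0, 1, 8, 9}  B2 = {0, 1, 8, 10}  B3 = {0, 2, 8, 10}  B4 = {2, 7, 8, 10}  B5 = {2, 6, 7, 10}  B6 = {2, 3, 6, 7}  B7 = {3, 5, 6, 7}  B8 = {3, 5, 6, 11}  B9 = {3, 4, 5, 11}
Tree: B1–B2, B2–B3, B3–B4, B4–B5, B5–B6, B6–B7, B7–B8, B8–B9

Every bag has size at most 4, so the width is 4 − 1 = 3 and tw(G) ≤ 3. For the lower bound: the 4 vertex sets {0,1,9}, {8}, {10}, {2,3,6,7} are disjoint, each induces a connected subgraph, and every pair is joined by at least one edge of G. Contracting each set to a single vertex therefore yields K_{4} as a minor, and since treewidth is minor-monotone, tw(G) ≥ tw(K_{4}) = 3. The upper and lower bounds meet at 3, so that is the treewidth.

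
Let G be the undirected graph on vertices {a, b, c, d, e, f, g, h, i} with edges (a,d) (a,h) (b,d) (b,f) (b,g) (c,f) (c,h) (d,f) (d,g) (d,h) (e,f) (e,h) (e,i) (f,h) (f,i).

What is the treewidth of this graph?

2

A width-2 tree decomposition is:
Bags: B1 = {a, d, h}  B2 = {d, f, h}  B3 = {b, d, f}  B4 = {e, f, h}  B5 = {b, d, g}  B6 = {e, f, i}  B7 = {c, f, h}
Tree: B1–B2, B2–B3, B2–B4, B3–B5, B4–B6, B2–B7
Each bag holds 3 vertices, so the decomposition has width 2, which upper-bounds the treewidth. Conversely, {b, d, g} is a clique of size 3, and the vertices of any clique must share a bag in every tree decomposition; so some bag has ≥ 3 vertices and tw(G) ≥ 2. Hence tw(G) = 2 exactly.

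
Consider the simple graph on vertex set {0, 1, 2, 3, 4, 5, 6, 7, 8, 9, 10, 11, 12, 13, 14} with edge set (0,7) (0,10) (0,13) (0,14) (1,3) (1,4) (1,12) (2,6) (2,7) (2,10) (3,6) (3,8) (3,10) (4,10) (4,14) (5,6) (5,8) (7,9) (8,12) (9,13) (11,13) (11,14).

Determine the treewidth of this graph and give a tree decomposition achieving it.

The largest bag has 4 vertices, giving width 3; this decomposition certifies tw(G) ≤ 3. For the lower bound: the 4 vertex sets {5,8,12}, {1}, {3}, {2,4,6,10} are disjoint, each induces a connected subgraph, and every pair is joined by at least one edge of G. Contracting each set to a single vertex therefore yields K_{4} as a minor, and since treewidth is minor-monotone, tw(G) ≥ tw(K_{4}) = 3. Hence tw(G) = 3 exactly.

Treewidth 3.
One such decomposition:
Bags: B1 = {1, 5, 8, 12}  B2 = {1, 3, 5, 8}  B3 = {1, 3, 5, 6}  B4 = {1, 3, 4, 6}  B5 = {3, 4, 6, 10}  B6 = {2, 4, 6, 10}  B7 = {2, 4, 10, 14}  B8 = {0, 2, 10, 14}  B9 = {0, 2, 7, 14}  B10 = {0, 7, 11, 14}  B11 = {0, 7, 11, 13}  B12 = {7, 9, 11, 13}
Tree: B1–B2, B2–B3, B3–B4, B4–B5, B5–B6, B6–B7, B7–B8, B8–B9, B9–B10, B10–B11, B11–B12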